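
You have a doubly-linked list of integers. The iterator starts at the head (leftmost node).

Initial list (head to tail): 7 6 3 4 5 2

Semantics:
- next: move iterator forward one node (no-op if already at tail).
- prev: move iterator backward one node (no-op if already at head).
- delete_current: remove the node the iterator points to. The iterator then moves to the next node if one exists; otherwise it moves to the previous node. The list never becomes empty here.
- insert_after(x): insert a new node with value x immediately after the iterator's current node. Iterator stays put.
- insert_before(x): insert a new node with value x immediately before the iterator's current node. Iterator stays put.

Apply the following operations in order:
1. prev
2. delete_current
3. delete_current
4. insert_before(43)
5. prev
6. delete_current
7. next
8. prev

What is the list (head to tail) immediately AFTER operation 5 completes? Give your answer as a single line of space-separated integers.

Answer: 43 3 4 5 2

Derivation:
After 1 (prev): list=[7, 6, 3, 4, 5, 2] cursor@7
After 2 (delete_current): list=[6, 3, 4, 5, 2] cursor@6
After 3 (delete_current): list=[3, 4, 5, 2] cursor@3
After 4 (insert_before(43)): list=[43, 3, 4, 5, 2] cursor@3
After 5 (prev): list=[43, 3, 4, 5, 2] cursor@43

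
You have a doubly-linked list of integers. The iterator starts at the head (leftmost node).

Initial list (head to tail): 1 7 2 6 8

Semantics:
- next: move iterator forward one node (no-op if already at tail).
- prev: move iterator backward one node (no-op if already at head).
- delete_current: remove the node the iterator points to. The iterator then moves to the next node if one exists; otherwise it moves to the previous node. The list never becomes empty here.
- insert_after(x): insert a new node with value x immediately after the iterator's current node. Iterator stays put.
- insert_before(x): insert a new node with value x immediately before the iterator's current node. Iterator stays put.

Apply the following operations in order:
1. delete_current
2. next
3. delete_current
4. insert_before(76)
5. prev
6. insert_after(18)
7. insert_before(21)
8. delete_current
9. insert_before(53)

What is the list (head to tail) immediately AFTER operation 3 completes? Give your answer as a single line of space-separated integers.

Answer: 7 6 8

Derivation:
After 1 (delete_current): list=[7, 2, 6, 8] cursor@7
After 2 (next): list=[7, 2, 6, 8] cursor@2
After 3 (delete_current): list=[7, 6, 8] cursor@6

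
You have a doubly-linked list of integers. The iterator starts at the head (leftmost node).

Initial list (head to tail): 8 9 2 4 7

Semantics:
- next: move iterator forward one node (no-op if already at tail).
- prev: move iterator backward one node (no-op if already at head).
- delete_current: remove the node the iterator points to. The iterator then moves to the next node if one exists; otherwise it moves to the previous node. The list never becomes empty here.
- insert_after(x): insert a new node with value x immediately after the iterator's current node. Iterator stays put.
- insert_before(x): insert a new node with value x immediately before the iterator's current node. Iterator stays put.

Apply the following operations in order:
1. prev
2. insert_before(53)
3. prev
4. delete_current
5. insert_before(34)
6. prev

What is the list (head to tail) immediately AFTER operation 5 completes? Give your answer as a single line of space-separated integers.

Answer: 34 8 9 2 4 7

Derivation:
After 1 (prev): list=[8, 9, 2, 4, 7] cursor@8
After 2 (insert_before(53)): list=[53, 8, 9, 2, 4, 7] cursor@8
After 3 (prev): list=[53, 8, 9, 2, 4, 7] cursor@53
After 4 (delete_current): list=[8, 9, 2, 4, 7] cursor@8
After 5 (insert_before(34)): list=[34, 8, 9, 2, 4, 7] cursor@8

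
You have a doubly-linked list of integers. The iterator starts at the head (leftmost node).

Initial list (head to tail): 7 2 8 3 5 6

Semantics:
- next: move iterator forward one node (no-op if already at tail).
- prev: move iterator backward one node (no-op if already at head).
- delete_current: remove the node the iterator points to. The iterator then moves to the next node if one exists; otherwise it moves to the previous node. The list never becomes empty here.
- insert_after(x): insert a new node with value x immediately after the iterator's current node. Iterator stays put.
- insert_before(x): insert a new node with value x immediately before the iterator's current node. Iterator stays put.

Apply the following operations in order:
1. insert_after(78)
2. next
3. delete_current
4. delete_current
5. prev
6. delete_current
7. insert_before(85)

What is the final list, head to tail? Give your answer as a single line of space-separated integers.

Answer: 85 8 3 5 6

Derivation:
After 1 (insert_after(78)): list=[7, 78, 2, 8, 3, 5, 6] cursor@7
After 2 (next): list=[7, 78, 2, 8, 3, 5, 6] cursor@78
After 3 (delete_current): list=[7, 2, 8, 3, 5, 6] cursor@2
After 4 (delete_current): list=[7, 8, 3, 5, 6] cursor@8
After 5 (prev): list=[7, 8, 3, 5, 6] cursor@7
After 6 (delete_current): list=[8, 3, 5, 6] cursor@8
After 7 (insert_before(85)): list=[85, 8, 3, 5, 6] cursor@8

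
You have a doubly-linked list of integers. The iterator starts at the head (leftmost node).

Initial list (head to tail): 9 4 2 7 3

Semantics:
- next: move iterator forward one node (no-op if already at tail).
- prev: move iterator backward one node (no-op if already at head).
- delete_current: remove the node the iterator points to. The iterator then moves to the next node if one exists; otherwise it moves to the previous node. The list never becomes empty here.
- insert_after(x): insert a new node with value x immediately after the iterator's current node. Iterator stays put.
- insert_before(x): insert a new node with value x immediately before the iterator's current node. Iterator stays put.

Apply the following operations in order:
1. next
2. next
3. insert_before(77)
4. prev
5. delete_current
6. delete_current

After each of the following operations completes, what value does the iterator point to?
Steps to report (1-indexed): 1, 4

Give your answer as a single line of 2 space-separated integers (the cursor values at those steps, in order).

After 1 (next): list=[9, 4, 2, 7, 3] cursor@4
After 2 (next): list=[9, 4, 2, 7, 3] cursor@2
After 3 (insert_before(77)): list=[9, 4, 77, 2, 7, 3] cursor@2
After 4 (prev): list=[9, 4, 77, 2, 7, 3] cursor@77
After 5 (delete_current): list=[9, 4, 2, 7, 3] cursor@2
After 6 (delete_current): list=[9, 4, 7, 3] cursor@7

Answer: 4 77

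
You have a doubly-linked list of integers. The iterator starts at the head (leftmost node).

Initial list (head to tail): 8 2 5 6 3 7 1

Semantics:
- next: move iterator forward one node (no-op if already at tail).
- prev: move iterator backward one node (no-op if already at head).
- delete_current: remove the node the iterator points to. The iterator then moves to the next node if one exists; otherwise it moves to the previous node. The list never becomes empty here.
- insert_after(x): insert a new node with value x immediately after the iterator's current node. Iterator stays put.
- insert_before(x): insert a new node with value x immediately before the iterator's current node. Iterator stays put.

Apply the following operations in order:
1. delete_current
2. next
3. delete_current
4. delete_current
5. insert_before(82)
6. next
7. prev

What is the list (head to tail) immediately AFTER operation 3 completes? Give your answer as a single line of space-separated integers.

After 1 (delete_current): list=[2, 5, 6, 3, 7, 1] cursor@2
After 2 (next): list=[2, 5, 6, 3, 7, 1] cursor@5
After 3 (delete_current): list=[2, 6, 3, 7, 1] cursor@6

Answer: 2 6 3 7 1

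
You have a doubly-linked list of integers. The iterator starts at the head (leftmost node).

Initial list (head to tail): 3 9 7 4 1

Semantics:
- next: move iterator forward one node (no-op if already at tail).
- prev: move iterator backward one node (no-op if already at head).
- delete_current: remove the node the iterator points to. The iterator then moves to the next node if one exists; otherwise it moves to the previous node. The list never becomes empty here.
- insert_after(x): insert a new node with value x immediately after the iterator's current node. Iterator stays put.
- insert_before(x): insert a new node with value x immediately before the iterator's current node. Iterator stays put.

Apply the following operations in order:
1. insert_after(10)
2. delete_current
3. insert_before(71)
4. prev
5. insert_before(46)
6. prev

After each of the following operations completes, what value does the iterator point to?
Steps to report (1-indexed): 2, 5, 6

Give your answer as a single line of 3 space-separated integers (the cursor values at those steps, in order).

After 1 (insert_after(10)): list=[3, 10, 9, 7, 4, 1] cursor@3
After 2 (delete_current): list=[10, 9, 7, 4, 1] cursor@10
After 3 (insert_before(71)): list=[71, 10, 9, 7, 4, 1] cursor@10
After 4 (prev): list=[71, 10, 9, 7, 4, 1] cursor@71
After 5 (insert_before(46)): list=[46, 71, 10, 9, 7, 4, 1] cursor@71
After 6 (prev): list=[46, 71, 10, 9, 7, 4, 1] cursor@46

Answer: 10 71 46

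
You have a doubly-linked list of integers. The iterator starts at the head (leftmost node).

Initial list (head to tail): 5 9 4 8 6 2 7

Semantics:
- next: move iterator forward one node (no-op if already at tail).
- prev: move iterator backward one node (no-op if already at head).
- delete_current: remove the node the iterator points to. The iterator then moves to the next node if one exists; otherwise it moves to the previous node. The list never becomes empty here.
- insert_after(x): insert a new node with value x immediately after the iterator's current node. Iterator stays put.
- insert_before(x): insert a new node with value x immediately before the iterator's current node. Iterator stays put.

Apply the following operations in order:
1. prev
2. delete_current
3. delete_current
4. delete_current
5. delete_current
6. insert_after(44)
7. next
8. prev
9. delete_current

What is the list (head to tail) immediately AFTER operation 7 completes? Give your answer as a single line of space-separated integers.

Answer: 6 44 2 7

Derivation:
After 1 (prev): list=[5, 9, 4, 8, 6, 2, 7] cursor@5
After 2 (delete_current): list=[9, 4, 8, 6, 2, 7] cursor@9
After 3 (delete_current): list=[4, 8, 6, 2, 7] cursor@4
After 4 (delete_current): list=[8, 6, 2, 7] cursor@8
After 5 (delete_current): list=[6, 2, 7] cursor@6
After 6 (insert_after(44)): list=[6, 44, 2, 7] cursor@6
After 7 (next): list=[6, 44, 2, 7] cursor@44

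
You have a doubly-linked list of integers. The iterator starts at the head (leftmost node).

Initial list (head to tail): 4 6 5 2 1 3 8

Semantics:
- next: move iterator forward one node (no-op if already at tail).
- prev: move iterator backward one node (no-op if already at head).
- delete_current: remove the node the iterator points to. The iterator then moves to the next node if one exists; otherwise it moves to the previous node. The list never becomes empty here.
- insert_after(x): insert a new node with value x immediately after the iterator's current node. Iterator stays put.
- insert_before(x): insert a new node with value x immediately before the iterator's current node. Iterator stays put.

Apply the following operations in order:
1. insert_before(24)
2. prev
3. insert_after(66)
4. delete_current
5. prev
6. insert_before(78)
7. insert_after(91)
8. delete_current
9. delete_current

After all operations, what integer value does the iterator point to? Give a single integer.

Answer: 4

Derivation:
After 1 (insert_before(24)): list=[24, 4, 6, 5, 2, 1, 3, 8] cursor@4
After 2 (prev): list=[24, 4, 6, 5, 2, 1, 3, 8] cursor@24
After 3 (insert_after(66)): list=[24, 66, 4, 6, 5, 2, 1, 3, 8] cursor@24
After 4 (delete_current): list=[66, 4, 6, 5, 2, 1, 3, 8] cursor@66
After 5 (prev): list=[66, 4, 6, 5, 2, 1, 3, 8] cursor@66
After 6 (insert_before(78)): list=[78, 66, 4, 6, 5, 2, 1, 3, 8] cursor@66
After 7 (insert_after(91)): list=[78, 66, 91, 4, 6, 5, 2, 1, 3, 8] cursor@66
After 8 (delete_current): list=[78, 91, 4, 6, 5, 2, 1, 3, 8] cursor@91
After 9 (delete_current): list=[78, 4, 6, 5, 2, 1, 3, 8] cursor@4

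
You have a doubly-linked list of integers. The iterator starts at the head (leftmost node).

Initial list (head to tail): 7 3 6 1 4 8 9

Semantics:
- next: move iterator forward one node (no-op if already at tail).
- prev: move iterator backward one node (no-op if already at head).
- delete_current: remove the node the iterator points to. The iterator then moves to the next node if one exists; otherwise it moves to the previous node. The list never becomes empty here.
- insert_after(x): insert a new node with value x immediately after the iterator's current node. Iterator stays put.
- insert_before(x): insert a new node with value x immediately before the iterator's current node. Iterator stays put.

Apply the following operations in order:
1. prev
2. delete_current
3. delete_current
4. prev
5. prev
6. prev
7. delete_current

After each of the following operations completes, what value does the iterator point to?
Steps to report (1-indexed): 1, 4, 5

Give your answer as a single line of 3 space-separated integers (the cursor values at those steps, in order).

Answer: 7 6 6

Derivation:
After 1 (prev): list=[7, 3, 6, 1, 4, 8, 9] cursor@7
After 2 (delete_current): list=[3, 6, 1, 4, 8, 9] cursor@3
After 3 (delete_current): list=[6, 1, 4, 8, 9] cursor@6
After 4 (prev): list=[6, 1, 4, 8, 9] cursor@6
After 5 (prev): list=[6, 1, 4, 8, 9] cursor@6
After 6 (prev): list=[6, 1, 4, 8, 9] cursor@6
After 7 (delete_current): list=[1, 4, 8, 9] cursor@1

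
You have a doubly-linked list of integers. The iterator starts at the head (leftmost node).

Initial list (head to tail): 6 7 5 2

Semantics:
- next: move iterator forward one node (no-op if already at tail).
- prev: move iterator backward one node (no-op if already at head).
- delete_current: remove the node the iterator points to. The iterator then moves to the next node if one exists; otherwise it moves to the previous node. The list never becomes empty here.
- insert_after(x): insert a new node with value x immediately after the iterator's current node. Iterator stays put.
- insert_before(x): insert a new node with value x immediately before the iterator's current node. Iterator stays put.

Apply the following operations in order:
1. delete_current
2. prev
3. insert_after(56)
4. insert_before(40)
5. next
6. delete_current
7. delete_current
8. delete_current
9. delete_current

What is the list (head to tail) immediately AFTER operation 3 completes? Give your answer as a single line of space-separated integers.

Answer: 7 56 5 2

Derivation:
After 1 (delete_current): list=[7, 5, 2] cursor@7
After 2 (prev): list=[7, 5, 2] cursor@7
After 3 (insert_after(56)): list=[7, 56, 5, 2] cursor@7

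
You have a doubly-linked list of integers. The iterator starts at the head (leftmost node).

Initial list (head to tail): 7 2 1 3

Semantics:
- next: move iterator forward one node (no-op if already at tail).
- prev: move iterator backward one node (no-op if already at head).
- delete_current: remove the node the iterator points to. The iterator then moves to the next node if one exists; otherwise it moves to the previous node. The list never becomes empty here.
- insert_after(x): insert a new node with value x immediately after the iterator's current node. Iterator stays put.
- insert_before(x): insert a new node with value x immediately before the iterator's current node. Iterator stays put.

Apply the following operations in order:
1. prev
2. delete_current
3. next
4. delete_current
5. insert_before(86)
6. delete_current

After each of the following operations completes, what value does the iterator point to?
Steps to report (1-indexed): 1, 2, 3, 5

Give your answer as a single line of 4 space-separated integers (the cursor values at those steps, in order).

After 1 (prev): list=[7, 2, 1, 3] cursor@7
After 2 (delete_current): list=[2, 1, 3] cursor@2
After 3 (next): list=[2, 1, 3] cursor@1
After 4 (delete_current): list=[2, 3] cursor@3
After 5 (insert_before(86)): list=[2, 86, 3] cursor@3
After 6 (delete_current): list=[2, 86] cursor@86

Answer: 7 2 1 3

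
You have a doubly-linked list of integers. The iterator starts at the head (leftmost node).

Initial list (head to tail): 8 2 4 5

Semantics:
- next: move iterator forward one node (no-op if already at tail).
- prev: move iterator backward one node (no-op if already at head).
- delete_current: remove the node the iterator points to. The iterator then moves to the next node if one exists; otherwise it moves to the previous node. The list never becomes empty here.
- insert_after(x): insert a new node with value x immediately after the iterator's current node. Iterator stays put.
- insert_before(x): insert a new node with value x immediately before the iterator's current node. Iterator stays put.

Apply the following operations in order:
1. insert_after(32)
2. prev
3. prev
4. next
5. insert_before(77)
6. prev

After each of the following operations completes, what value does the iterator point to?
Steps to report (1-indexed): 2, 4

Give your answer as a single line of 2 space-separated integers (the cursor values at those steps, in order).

Answer: 8 32

Derivation:
After 1 (insert_after(32)): list=[8, 32, 2, 4, 5] cursor@8
After 2 (prev): list=[8, 32, 2, 4, 5] cursor@8
After 3 (prev): list=[8, 32, 2, 4, 5] cursor@8
After 4 (next): list=[8, 32, 2, 4, 5] cursor@32
After 5 (insert_before(77)): list=[8, 77, 32, 2, 4, 5] cursor@32
After 6 (prev): list=[8, 77, 32, 2, 4, 5] cursor@77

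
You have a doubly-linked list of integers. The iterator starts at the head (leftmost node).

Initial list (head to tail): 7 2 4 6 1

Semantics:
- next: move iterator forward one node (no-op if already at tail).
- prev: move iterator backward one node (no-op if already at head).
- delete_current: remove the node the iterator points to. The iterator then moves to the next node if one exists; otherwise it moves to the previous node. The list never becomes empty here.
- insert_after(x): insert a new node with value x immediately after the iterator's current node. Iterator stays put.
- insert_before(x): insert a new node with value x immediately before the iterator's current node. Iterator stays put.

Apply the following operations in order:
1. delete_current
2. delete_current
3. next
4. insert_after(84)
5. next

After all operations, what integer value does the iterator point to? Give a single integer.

After 1 (delete_current): list=[2, 4, 6, 1] cursor@2
After 2 (delete_current): list=[4, 6, 1] cursor@4
After 3 (next): list=[4, 6, 1] cursor@6
After 4 (insert_after(84)): list=[4, 6, 84, 1] cursor@6
After 5 (next): list=[4, 6, 84, 1] cursor@84

Answer: 84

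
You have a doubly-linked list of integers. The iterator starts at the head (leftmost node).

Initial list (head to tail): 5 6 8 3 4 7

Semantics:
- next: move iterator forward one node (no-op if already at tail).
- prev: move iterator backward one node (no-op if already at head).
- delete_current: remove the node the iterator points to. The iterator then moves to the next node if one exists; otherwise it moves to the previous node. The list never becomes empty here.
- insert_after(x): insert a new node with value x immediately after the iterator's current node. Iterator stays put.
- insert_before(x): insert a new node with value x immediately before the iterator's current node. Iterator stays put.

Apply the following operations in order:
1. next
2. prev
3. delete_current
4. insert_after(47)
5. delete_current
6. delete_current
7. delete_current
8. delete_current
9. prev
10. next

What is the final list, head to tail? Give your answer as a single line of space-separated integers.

After 1 (next): list=[5, 6, 8, 3, 4, 7] cursor@6
After 2 (prev): list=[5, 6, 8, 3, 4, 7] cursor@5
After 3 (delete_current): list=[6, 8, 3, 4, 7] cursor@6
After 4 (insert_after(47)): list=[6, 47, 8, 3, 4, 7] cursor@6
After 5 (delete_current): list=[47, 8, 3, 4, 7] cursor@47
After 6 (delete_current): list=[8, 3, 4, 7] cursor@8
After 7 (delete_current): list=[3, 4, 7] cursor@3
After 8 (delete_current): list=[4, 7] cursor@4
After 9 (prev): list=[4, 7] cursor@4
After 10 (next): list=[4, 7] cursor@7

Answer: 4 7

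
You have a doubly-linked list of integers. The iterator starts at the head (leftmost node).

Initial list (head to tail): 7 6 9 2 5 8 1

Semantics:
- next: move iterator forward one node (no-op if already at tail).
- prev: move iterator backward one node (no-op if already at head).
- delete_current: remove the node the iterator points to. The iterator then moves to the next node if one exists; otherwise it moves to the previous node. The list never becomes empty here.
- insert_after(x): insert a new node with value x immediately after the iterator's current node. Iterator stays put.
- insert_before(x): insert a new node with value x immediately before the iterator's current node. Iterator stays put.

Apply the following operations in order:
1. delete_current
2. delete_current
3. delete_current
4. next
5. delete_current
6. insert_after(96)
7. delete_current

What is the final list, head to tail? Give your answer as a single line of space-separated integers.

Answer: 2 96 1

Derivation:
After 1 (delete_current): list=[6, 9, 2, 5, 8, 1] cursor@6
After 2 (delete_current): list=[9, 2, 5, 8, 1] cursor@9
After 3 (delete_current): list=[2, 5, 8, 1] cursor@2
After 4 (next): list=[2, 5, 8, 1] cursor@5
After 5 (delete_current): list=[2, 8, 1] cursor@8
After 6 (insert_after(96)): list=[2, 8, 96, 1] cursor@8
After 7 (delete_current): list=[2, 96, 1] cursor@96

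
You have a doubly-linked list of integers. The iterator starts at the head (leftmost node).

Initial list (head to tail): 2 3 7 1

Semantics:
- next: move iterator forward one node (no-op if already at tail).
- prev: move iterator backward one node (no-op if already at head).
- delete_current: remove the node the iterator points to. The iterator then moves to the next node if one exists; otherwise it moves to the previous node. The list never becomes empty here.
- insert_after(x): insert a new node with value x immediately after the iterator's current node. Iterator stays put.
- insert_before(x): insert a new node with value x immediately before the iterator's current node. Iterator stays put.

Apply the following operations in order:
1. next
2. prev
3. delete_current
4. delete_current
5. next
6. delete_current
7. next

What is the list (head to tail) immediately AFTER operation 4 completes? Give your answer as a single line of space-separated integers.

Answer: 7 1

Derivation:
After 1 (next): list=[2, 3, 7, 1] cursor@3
After 2 (prev): list=[2, 3, 7, 1] cursor@2
After 3 (delete_current): list=[3, 7, 1] cursor@3
After 4 (delete_current): list=[7, 1] cursor@7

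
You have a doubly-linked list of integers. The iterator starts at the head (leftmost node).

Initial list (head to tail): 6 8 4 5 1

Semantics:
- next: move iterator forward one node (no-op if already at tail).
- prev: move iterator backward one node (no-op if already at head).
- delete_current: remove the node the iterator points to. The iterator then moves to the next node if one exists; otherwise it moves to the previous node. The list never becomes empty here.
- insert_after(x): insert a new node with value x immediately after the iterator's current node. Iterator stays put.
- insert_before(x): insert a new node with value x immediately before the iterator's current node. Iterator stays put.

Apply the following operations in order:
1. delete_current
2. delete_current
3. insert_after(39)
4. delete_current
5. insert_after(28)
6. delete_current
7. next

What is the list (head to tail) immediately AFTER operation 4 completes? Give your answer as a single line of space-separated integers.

After 1 (delete_current): list=[8, 4, 5, 1] cursor@8
After 2 (delete_current): list=[4, 5, 1] cursor@4
After 3 (insert_after(39)): list=[4, 39, 5, 1] cursor@4
After 4 (delete_current): list=[39, 5, 1] cursor@39

Answer: 39 5 1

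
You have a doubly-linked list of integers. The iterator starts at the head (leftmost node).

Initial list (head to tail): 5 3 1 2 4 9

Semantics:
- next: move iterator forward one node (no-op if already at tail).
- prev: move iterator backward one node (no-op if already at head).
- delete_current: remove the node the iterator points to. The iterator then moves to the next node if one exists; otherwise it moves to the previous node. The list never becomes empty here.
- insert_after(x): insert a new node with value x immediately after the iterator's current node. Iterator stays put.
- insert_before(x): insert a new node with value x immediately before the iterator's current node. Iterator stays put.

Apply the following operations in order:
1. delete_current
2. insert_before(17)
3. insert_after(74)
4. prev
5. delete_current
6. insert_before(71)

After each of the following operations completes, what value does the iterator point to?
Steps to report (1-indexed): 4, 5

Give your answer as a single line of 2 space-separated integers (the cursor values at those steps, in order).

Answer: 17 3

Derivation:
After 1 (delete_current): list=[3, 1, 2, 4, 9] cursor@3
After 2 (insert_before(17)): list=[17, 3, 1, 2, 4, 9] cursor@3
After 3 (insert_after(74)): list=[17, 3, 74, 1, 2, 4, 9] cursor@3
After 4 (prev): list=[17, 3, 74, 1, 2, 4, 9] cursor@17
After 5 (delete_current): list=[3, 74, 1, 2, 4, 9] cursor@3
After 6 (insert_before(71)): list=[71, 3, 74, 1, 2, 4, 9] cursor@3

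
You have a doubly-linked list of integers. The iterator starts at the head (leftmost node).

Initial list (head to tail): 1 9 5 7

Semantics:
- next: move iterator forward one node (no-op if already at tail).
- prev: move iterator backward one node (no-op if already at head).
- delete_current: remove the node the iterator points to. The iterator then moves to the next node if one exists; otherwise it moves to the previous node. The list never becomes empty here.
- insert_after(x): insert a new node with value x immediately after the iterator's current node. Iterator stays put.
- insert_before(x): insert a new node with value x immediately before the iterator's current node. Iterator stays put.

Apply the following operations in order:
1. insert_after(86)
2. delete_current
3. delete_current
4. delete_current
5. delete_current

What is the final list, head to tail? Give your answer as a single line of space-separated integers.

After 1 (insert_after(86)): list=[1, 86, 9, 5, 7] cursor@1
After 2 (delete_current): list=[86, 9, 5, 7] cursor@86
After 3 (delete_current): list=[9, 5, 7] cursor@9
After 4 (delete_current): list=[5, 7] cursor@5
After 5 (delete_current): list=[7] cursor@7

Answer: 7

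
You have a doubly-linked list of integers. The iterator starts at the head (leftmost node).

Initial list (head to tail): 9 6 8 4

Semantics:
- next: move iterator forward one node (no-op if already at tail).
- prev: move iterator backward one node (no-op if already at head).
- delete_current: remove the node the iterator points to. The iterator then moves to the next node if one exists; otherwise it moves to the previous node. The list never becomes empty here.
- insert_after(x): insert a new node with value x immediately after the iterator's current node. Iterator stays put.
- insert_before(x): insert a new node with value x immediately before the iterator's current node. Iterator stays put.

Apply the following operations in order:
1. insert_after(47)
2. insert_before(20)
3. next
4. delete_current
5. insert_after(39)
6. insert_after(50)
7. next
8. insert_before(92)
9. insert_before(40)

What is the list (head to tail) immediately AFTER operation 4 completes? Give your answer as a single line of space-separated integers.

After 1 (insert_after(47)): list=[9, 47, 6, 8, 4] cursor@9
After 2 (insert_before(20)): list=[20, 9, 47, 6, 8, 4] cursor@9
After 3 (next): list=[20, 9, 47, 6, 8, 4] cursor@47
After 4 (delete_current): list=[20, 9, 6, 8, 4] cursor@6

Answer: 20 9 6 8 4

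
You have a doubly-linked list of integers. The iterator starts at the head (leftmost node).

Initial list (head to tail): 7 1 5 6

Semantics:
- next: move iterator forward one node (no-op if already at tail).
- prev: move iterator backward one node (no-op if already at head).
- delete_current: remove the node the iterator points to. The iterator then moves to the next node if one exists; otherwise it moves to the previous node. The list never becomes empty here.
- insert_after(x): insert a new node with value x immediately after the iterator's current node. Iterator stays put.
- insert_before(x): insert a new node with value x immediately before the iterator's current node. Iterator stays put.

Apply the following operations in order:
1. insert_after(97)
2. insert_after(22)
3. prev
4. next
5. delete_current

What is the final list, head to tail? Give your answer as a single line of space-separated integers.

Answer: 7 97 1 5 6

Derivation:
After 1 (insert_after(97)): list=[7, 97, 1, 5, 6] cursor@7
After 2 (insert_after(22)): list=[7, 22, 97, 1, 5, 6] cursor@7
After 3 (prev): list=[7, 22, 97, 1, 5, 6] cursor@7
After 4 (next): list=[7, 22, 97, 1, 5, 6] cursor@22
After 5 (delete_current): list=[7, 97, 1, 5, 6] cursor@97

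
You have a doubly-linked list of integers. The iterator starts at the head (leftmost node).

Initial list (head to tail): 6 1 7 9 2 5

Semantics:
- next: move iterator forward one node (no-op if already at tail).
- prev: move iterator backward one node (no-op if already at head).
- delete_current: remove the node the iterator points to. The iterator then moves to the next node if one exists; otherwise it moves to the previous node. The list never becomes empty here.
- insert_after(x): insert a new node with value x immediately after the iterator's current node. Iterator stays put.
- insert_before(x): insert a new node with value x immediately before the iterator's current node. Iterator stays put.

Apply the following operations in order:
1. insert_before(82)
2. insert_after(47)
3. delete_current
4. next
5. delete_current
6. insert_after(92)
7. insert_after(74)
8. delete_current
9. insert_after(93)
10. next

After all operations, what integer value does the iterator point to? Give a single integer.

After 1 (insert_before(82)): list=[82, 6, 1, 7, 9, 2, 5] cursor@6
After 2 (insert_after(47)): list=[82, 6, 47, 1, 7, 9, 2, 5] cursor@6
After 3 (delete_current): list=[82, 47, 1, 7, 9, 2, 5] cursor@47
After 4 (next): list=[82, 47, 1, 7, 9, 2, 5] cursor@1
After 5 (delete_current): list=[82, 47, 7, 9, 2, 5] cursor@7
After 6 (insert_after(92)): list=[82, 47, 7, 92, 9, 2, 5] cursor@7
After 7 (insert_after(74)): list=[82, 47, 7, 74, 92, 9, 2, 5] cursor@7
After 8 (delete_current): list=[82, 47, 74, 92, 9, 2, 5] cursor@74
After 9 (insert_after(93)): list=[82, 47, 74, 93, 92, 9, 2, 5] cursor@74
After 10 (next): list=[82, 47, 74, 93, 92, 9, 2, 5] cursor@93

Answer: 93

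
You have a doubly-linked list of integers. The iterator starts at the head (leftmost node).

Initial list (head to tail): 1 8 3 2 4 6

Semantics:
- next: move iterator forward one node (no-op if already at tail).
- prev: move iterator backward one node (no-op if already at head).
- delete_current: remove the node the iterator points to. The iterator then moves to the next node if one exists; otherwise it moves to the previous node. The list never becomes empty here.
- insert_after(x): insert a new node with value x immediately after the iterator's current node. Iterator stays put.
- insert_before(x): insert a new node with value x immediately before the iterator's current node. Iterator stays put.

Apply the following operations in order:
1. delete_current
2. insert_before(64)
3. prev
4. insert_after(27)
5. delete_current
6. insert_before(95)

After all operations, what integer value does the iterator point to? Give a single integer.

After 1 (delete_current): list=[8, 3, 2, 4, 6] cursor@8
After 2 (insert_before(64)): list=[64, 8, 3, 2, 4, 6] cursor@8
After 3 (prev): list=[64, 8, 3, 2, 4, 6] cursor@64
After 4 (insert_after(27)): list=[64, 27, 8, 3, 2, 4, 6] cursor@64
After 5 (delete_current): list=[27, 8, 3, 2, 4, 6] cursor@27
After 6 (insert_before(95)): list=[95, 27, 8, 3, 2, 4, 6] cursor@27

Answer: 27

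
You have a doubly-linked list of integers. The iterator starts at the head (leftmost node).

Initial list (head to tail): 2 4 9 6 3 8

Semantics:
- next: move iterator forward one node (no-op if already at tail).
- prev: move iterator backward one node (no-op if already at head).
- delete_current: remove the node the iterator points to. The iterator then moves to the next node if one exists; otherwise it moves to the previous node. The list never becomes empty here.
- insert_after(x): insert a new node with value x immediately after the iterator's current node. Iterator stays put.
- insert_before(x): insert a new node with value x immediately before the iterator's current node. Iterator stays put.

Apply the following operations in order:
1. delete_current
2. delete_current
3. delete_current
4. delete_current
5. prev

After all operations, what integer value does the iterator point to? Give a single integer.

After 1 (delete_current): list=[4, 9, 6, 3, 8] cursor@4
After 2 (delete_current): list=[9, 6, 3, 8] cursor@9
After 3 (delete_current): list=[6, 3, 8] cursor@6
After 4 (delete_current): list=[3, 8] cursor@3
After 5 (prev): list=[3, 8] cursor@3

Answer: 3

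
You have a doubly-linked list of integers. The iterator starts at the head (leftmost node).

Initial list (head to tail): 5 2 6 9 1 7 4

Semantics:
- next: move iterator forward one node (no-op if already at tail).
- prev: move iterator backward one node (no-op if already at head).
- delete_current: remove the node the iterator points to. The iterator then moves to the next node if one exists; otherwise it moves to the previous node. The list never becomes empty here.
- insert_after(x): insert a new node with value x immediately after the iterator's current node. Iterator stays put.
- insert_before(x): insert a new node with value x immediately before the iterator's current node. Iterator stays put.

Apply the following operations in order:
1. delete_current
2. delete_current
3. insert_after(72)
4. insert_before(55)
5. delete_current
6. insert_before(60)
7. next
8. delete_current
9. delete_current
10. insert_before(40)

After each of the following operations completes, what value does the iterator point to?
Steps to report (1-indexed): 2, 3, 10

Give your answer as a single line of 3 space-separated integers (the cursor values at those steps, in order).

Answer: 6 6 7

Derivation:
After 1 (delete_current): list=[2, 6, 9, 1, 7, 4] cursor@2
After 2 (delete_current): list=[6, 9, 1, 7, 4] cursor@6
After 3 (insert_after(72)): list=[6, 72, 9, 1, 7, 4] cursor@6
After 4 (insert_before(55)): list=[55, 6, 72, 9, 1, 7, 4] cursor@6
After 5 (delete_current): list=[55, 72, 9, 1, 7, 4] cursor@72
After 6 (insert_before(60)): list=[55, 60, 72, 9, 1, 7, 4] cursor@72
After 7 (next): list=[55, 60, 72, 9, 1, 7, 4] cursor@9
After 8 (delete_current): list=[55, 60, 72, 1, 7, 4] cursor@1
After 9 (delete_current): list=[55, 60, 72, 7, 4] cursor@7
After 10 (insert_before(40)): list=[55, 60, 72, 40, 7, 4] cursor@7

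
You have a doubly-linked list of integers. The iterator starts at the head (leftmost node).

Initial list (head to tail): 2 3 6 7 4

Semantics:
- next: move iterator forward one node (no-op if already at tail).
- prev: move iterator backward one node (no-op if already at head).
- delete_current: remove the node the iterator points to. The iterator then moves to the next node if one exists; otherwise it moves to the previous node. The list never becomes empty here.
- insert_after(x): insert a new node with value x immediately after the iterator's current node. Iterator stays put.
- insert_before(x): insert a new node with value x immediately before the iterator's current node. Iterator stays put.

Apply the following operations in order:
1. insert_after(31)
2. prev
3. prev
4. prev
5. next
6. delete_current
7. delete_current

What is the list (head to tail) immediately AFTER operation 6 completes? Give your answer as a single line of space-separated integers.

Answer: 2 3 6 7 4

Derivation:
After 1 (insert_after(31)): list=[2, 31, 3, 6, 7, 4] cursor@2
After 2 (prev): list=[2, 31, 3, 6, 7, 4] cursor@2
After 3 (prev): list=[2, 31, 3, 6, 7, 4] cursor@2
After 4 (prev): list=[2, 31, 3, 6, 7, 4] cursor@2
After 5 (next): list=[2, 31, 3, 6, 7, 4] cursor@31
After 6 (delete_current): list=[2, 3, 6, 7, 4] cursor@3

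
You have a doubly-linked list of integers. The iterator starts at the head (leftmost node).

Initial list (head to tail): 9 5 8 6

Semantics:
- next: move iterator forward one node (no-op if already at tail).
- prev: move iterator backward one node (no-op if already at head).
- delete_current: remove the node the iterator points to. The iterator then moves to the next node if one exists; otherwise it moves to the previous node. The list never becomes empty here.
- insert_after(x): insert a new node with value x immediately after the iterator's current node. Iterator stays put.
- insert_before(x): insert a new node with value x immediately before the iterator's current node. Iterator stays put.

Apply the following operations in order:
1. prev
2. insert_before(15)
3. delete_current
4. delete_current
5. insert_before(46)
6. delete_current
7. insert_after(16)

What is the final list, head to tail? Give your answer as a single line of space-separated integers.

Answer: 15 46 6 16

Derivation:
After 1 (prev): list=[9, 5, 8, 6] cursor@9
After 2 (insert_before(15)): list=[15, 9, 5, 8, 6] cursor@9
After 3 (delete_current): list=[15, 5, 8, 6] cursor@5
After 4 (delete_current): list=[15, 8, 6] cursor@8
After 5 (insert_before(46)): list=[15, 46, 8, 6] cursor@8
After 6 (delete_current): list=[15, 46, 6] cursor@6
After 7 (insert_after(16)): list=[15, 46, 6, 16] cursor@6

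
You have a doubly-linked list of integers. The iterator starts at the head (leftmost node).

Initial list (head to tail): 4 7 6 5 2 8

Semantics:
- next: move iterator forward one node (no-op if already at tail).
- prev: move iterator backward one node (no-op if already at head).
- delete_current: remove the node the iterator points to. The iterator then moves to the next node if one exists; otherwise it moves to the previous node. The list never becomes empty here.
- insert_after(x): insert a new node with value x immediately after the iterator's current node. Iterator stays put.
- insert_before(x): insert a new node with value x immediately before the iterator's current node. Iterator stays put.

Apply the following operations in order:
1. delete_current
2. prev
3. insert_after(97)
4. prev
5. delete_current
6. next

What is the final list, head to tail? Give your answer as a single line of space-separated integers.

After 1 (delete_current): list=[7, 6, 5, 2, 8] cursor@7
After 2 (prev): list=[7, 6, 5, 2, 8] cursor@7
After 3 (insert_after(97)): list=[7, 97, 6, 5, 2, 8] cursor@7
After 4 (prev): list=[7, 97, 6, 5, 2, 8] cursor@7
After 5 (delete_current): list=[97, 6, 5, 2, 8] cursor@97
After 6 (next): list=[97, 6, 5, 2, 8] cursor@6

Answer: 97 6 5 2 8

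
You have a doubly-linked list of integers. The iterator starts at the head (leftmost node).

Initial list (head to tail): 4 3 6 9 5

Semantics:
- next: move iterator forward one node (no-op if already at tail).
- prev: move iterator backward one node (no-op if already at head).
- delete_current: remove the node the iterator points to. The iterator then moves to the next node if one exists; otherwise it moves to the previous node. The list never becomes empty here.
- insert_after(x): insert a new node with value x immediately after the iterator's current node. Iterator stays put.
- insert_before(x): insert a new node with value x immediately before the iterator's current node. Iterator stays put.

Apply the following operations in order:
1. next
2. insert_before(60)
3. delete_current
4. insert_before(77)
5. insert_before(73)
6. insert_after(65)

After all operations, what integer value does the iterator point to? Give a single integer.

Answer: 6

Derivation:
After 1 (next): list=[4, 3, 6, 9, 5] cursor@3
After 2 (insert_before(60)): list=[4, 60, 3, 6, 9, 5] cursor@3
After 3 (delete_current): list=[4, 60, 6, 9, 5] cursor@6
After 4 (insert_before(77)): list=[4, 60, 77, 6, 9, 5] cursor@6
After 5 (insert_before(73)): list=[4, 60, 77, 73, 6, 9, 5] cursor@6
After 6 (insert_after(65)): list=[4, 60, 77, 73, 6, 65, 9, 5] cursor@6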